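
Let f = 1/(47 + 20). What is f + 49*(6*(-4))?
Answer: -78791/67 ≈ -1176.0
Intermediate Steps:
f = 1/67 ≈ 0.014925
f + 49*(6*(-4)) = 1/67 + 49*(6*(-4)) = 1/67 + 49*(-24) = 1/67 - 1176 = -78791/67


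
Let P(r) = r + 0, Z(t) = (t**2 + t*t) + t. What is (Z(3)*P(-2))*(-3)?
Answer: 126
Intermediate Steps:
Z(t) = t + 2*t**2 (Z(t) = (t**2 + t**2) + t = 2*t**2 + t = t + 2*t**2)
P(r) = r
(Z(3)*P(-2))*(-3) = ((3*(1 + 2*3))*(-2))*(-3) = ((3*(1 + 6))*(-2))*(-3) = ((3*7)*(-2))*(-3) = (21*(-2))*(-3) = -42*(-3) = 126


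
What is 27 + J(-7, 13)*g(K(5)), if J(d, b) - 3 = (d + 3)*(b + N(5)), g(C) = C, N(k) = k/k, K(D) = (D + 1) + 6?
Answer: -609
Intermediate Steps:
K(D) = 7 + D (K(D) = (1 + D) + 6 = 7 + D)
N(k) = 1
J(d, b) = 3 + (1 + b)*(3 + d) (J(d, b) = 3 + (d + 3)*(b + 1) = 3 + (3 + d)*(1 + b) = 3 + (1 + b)*(3 + d))
27 + J(-7, 13)*g(K(5)) = 27 + (6 - 7 + 3*13 + 13*(-7))*(7 + 5) = 27 + (6 - 7 + 39 - 91)*12 = 27 - 53*12 = 27 - 636 = -609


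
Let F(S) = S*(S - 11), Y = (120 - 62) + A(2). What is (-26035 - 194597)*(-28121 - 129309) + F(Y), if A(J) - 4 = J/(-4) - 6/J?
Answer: 138936394155/4 ≈ 3.4734e+10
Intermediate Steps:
A(J) = 4 - 6/J - J/4 (A(J) = 4 + (J/(-4) - 6/J) = 4 + (J*(-¼) - 6/J) = 4 + (-J/4 - 6/J) = 4 + (-6/J - J/4) = 4 - 6/J - J/4)
Y = 117/2 (Y = (120 - 62) + (4 - 6/2 - ¼*2) = 58 + (4 - 6*½ - ½) = 58 + (4 - 3 - ½) = 58 + ½ = 117/2 ≈ 58.500)
F(S) = S*(-11 + S)
(-26035 - 194597)*(-28121 - 129309) + F(Y) = (-26035 - 194597)*(-28121 - 129309) + 117*(-11 + 117/2)/2 = -220632*(-157430) + (117/2)*(95/2) = 34734095760 + 11115/4 = 138936394155/4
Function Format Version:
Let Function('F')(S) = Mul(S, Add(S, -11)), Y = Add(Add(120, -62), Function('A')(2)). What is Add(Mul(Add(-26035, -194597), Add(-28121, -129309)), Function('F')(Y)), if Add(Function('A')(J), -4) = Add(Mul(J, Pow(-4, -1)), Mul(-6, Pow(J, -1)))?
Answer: Rational(138936394155, 4) ≈ 3.4734e+10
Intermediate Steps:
Function('A')(J) = Add(4, Mul(-6, Pow(J, -1)), Mul(Rational(-1, 4), J)) (Function('A')(J) = Add(4, Add(Mul(J, Pow(-4, -1)), Mul(-6, Pow(J, -1)))) = Add(4, Add(Mul(J, Rational(-1, 4)), Mul(-6, Pow(J, -1)))) = Add(4, Add(Mul(Rational(-1, 4), J), Mul(-6, Pow(J, -1)))) = Add(4, Add(Mul(-6, Pow(J, -1)), Mul(Rational(-1, 4), J))) = Add(4, Mul(-6, Pow(J, -1)), Mul(Rational(-1, 4), J)))
Y = Rational(117, 2) (Y = Add(Add(120, -62), Add(4, Mul(-6, Pow(2, -1)), Mul(Rational(-1, 4), 2))) = Add(58, Add(4, Mul(-6, Rational(1, 2)), Rational(-1, 2))) = Add(58, Add(4, -3, Rational(-1, 2))) = Add(58, Rational(1, 2)) = Rational(117, 2) ≈ 58.500)
Function('F')(S) = Mul(S, Add(-11, S))
Add(Mul(Add(-26035, -194597), Add(-28121, -129309)), Function('F')(Y)) = Add(Mul(Add(-26035, -194597), Add(-28121, -129309)), Mul(Rational(117, 2), Add(-11, Rational(117, 2)))) = Add(Mul(-220632, -157430), Mul(Rational(117, 2), Rational(95, 2))) = Add(34734095760, Rational(11115, 4)) = Rational(138936394155, 4)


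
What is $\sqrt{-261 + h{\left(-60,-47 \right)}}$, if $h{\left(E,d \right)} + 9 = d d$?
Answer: $\sqrt{1939} \approx 44.034$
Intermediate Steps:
$h{\left(E,d \right)} = -9 + d^{2}$ ($h{\left(E,d \right)} = -9 + d d = -9 + d^{2}$)
$\sqrt{-261 + h{\left(-60,-47 \right)}} = \sqrt{-261 - \left(9 - \left(-47\right)^{2}\right)} = \sqrt{-261 + \left(-9 + 2209\right)} = \sqrt{-261 + 2200} = \sqrt{1939}$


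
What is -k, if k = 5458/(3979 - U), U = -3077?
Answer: -2729/3528 ≈ -0.77353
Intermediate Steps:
k = 2729/3528 (k = 5458/(3979 - 1*(-3077)) = 5458/(3979 + 3077) = 5458/7056 = 5458*(1/7056) = 2729/3528 ≈ 0.77353)
-k = -1*2729/3528 = -2729/3528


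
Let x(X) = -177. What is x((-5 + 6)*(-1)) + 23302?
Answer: 23125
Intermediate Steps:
x((-5 + 6)*(-1)) + 23302 = -177 + 23302 = 23125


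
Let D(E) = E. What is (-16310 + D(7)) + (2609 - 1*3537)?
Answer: -17231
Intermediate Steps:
(-16310 + D(7)) + (2609 - 1*3537) = (-16310 + 7) + (2609 - 1*3537) = -16303 + (2609 - 3537) = -16303 - 928 = -17231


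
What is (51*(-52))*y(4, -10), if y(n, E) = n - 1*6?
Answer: 5304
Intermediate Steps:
y(n, E) = -6 + n (y(n, E) = n - 6 = -6 + n)
(51*(-52))*y(4, -10) = (51*(-52))*(-6 + 4) = -2652*(-2) = 5304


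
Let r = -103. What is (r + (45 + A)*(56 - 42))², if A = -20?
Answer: 61009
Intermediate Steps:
(r + (45 + A)*(56 - 42))² = (-103 + (45 - 20)*(56 - 42))² = (-103 + 25*14)² = (-103 + 350)² = 247² = 61009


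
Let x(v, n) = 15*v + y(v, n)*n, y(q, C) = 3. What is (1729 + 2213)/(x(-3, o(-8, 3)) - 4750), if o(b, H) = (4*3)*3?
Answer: -3942/4687 ≈ -0.84105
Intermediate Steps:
o(b, H) = 36 (o(b, H) = 12*3 = 36)
x(v, n) = 3*n + 15*v (x(v, n) = 15*v + 3*n = 3*n + 15*v)
(1729 + 2213)/(x(-3, o(-8, 3)) - 4750) = (1729 + 2213)/((3*36 + 15*(-3)) - 4750) = 3942/((108 - 45) - 4750) = 3942/(63 - 4750) = 3942/(-4687) = 3942*(-1/4687) = -3942/4687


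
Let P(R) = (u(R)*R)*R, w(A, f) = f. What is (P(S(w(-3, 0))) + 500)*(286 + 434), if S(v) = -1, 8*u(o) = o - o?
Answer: 360000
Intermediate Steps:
u(o) = 0 (u(o) = (o - o)/8 = (⅛)*0 = 0)
P(R) = 0 (P(R) = (0*R)*R = 0*R = 0)
(P(S(w(-3, 0))) + 500)*(286 + 434) = (0 + 500)*(286 + 434) = 500*720 = 360000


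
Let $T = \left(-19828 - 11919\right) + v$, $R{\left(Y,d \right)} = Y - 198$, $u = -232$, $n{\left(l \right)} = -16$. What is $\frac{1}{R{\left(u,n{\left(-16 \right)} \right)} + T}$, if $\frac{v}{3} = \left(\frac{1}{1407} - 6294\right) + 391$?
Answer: $- \frac{469}{23396533} \approx -2.0046 \cdot 10^{-5}$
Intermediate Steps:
$R{\left(Y,d \right)} = -198 + Y$
$v = - \frac{8305520}{469}$ ($v = 3 \left(\left(\frac{1}{1407} - 6294\right) + 391\right) = 3 \left(- \frac{8855657}{1407} + 391\right) = 3 \left(- \frac{8305520}{1407}\right) = - \frac{8305520}{469} \approx -17709.0$)
$T = - \frac{23194863}{469}$ ($T = \left(-19828 - 11919\right) - \frac{8305520}{469} = -31747 - \frac{8305520}{469} = - \frac{23194863}{469} \approx -49456.0$)
$\frac{1}{R{\left(u,n{\left(-16 \right)} \right)} + T} = \frac{1}{\left(-198 - 232\right) - \frac{23194863}{469}} = \frac{1}{-430 - \frac{23194863}{469}} = \frac{1}{- \frac{23396533}{469}} = - \frac{469}{23396533}$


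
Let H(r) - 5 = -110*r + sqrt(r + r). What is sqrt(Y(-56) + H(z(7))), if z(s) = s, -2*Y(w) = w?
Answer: sqrt(-737 + sqrt(14)) ≈ 27.079*I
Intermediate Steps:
Y(w) = -w/2
H(r) = 5 - 110*r + sqrt(2)*sqrt(r) (H(r) = 5 + (-110*r + sqrt(r + r)) = 5 + (-110*r + sqrt(2*r)) = 5 + (-110*r + sqrt(2)*sqrt(r)) = 5 - 110*r + sqrt(2)*sqrt(r))
sqrt(Y(-56) + H(z(7))) = sqrt(-1/2*(-56) + (5 - 110*7 + sqrt(2)*sqrt(7))) = sqrt(28 + (5 - 770 + sqrt(14))) = sqrt(28 + (-765 + sqrt(14))) = sqrt(-737 + sqrt(14))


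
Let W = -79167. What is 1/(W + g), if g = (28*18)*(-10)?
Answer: -1/84207 ≈ -1.1875e-5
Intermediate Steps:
g = -5040 (g = 504*(-10) = -5040)
1/(W + g) = 1/(-79167 - 5040) = 1/(-84207) = -1/84207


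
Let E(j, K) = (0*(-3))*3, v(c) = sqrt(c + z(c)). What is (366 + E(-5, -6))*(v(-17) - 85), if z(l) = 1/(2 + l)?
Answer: -31110 + 1952*I*sqrt(15)/5 ≈ -31110.0 + 1512.0*I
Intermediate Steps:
v(c) = sqrt(c + 1/(2 + c))
E(j, K) = 0 (E(j, K) = 0*3 = 0)
(366 + E(-5, -6))*(v(-17) - 85) = (366 + 0)*(sqrt((1 - 17*(2 - 17))/(2 - 17)) - 85) = 366*(sqrt((1 - 17*(-15))/(-15)) - 85) = 366*(sqrt(-(1 + 255)/15) - 85) = 366*(sqrt(-1/15*256) - 85) = 366*(sqrt(-256/15) - 85) = 366*(16*I*sqrt(15)/15 - 85) = 366*(-85 + 16*I*sqrt(15)/15) = -31110 + 1952*I*sqrt(15)/5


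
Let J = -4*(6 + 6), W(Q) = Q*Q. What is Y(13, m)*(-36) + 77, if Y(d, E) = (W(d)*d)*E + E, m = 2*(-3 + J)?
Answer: 8071133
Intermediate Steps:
W(Q) = Q²
J = -48 (J = -4*12 = -48)
m = -102 (m = 2*(-3 - 48) = 2*(-51) = -102)
Y(d, E) = E + E*d³ (Y(d, E) = (d²*d)*E + E = d³*E + E = E*d³ + E = E + E*d³)
Y(13, m)*(-36) + 77 = -102*(1 + 13³)*(-36) + 77 = -102*(1 + 2197)*(-36) + 77 = -102*2198*(-36) + 77 = -224196*(-36) + 77 = 8071056 + 77 = 8071133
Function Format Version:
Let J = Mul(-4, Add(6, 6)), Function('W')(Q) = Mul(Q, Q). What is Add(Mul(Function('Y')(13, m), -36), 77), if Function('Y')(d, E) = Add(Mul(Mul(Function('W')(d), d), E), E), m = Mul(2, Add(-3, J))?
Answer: 8071133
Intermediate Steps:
Function('W')(Q) = Pow(Q, 2)
J = -48 (J = Mul(-4, 12) = -48)
m = -102 (m = Mul(2, Add(-3, -48)) = Mul(2, -51) = -102)
Function('Y')(d, E) = Add(E, Mul(E, Pow(d, 3))) (Function('Y')(d, E) = Add(Mul(Mul(Pow(d, 2), d), E), E) = Add(Mul(Pow(d, 3), E), E) = Add(Mul(E, Pow(d, 3)), E) = Add(E, Mul(E, Pow(d, 3))))
Add(Mul(Function('Y')(13, m), -36), 77) = Add(Mul(Mul(-102, Add(1, Pow(13, 3))), -36), 77) = Add(Mul(Mul(-102, Add(1, 2197)), -36), 77) = Add(Mul(Mul(-102, 2198), -36), 77) = Add(Mul(-224196, -36), 77) = Add(8071056, 77) = 8071133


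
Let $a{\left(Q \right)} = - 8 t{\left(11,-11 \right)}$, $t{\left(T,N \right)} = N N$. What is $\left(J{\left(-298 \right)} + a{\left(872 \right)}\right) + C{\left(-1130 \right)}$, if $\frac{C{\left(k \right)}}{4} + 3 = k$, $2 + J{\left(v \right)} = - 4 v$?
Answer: $-4310$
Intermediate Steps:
$J{\left(v \right)} = -2 - 4 v$
$t{\left(T,N \right)} = N^{2}$
$C{\left(k \right)} = -12 + 4 k$
$a{\left(Q \right)} = -968$ ($a{\left(Q \right)} = - 8 \left(-11\right)^{2} = \left(-8\right) 121 = -968$)
$\left(J{\left(-298 \right)} + a{\left(872 \right)}\right) + C{\left(-1130 \right)} = \left(\left(-2 - -1192\right) - 968\right) + \left(-12 + 4 \left(-1130\right)\right) = \left(\left(-2 + 1192\right) - 968\right) - 4532 = \left(1190 - 968\right) - 4532 = 222 - 4532 = -4310$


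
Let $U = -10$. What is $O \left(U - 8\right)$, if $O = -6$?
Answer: $108$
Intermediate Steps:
$O \left(U - 8\right) = - 6 \left(-10 - 8\right) = \left(-6\right) \left(-18\right) = 108$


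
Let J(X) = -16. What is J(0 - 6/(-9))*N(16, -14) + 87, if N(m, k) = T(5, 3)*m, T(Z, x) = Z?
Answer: -1193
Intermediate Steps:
N(m, k) = 5*m
J(0 - 6/(-9))*N(16, -14) + 87 = -80*16 + 87 = -16*80 + 87 = -1280 + 87 = -1193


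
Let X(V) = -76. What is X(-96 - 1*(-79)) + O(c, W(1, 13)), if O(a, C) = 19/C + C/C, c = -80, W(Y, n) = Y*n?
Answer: -956/13 ≈ -73.538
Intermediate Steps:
O(a, C) = 1 + 19/C (O(a, C) = 19/C + 1 = 1 + 19/C)
X(-96 - 1*(-79)) + O(c, W(1, 13)) = -76 + (19 + 1*13)/((1*13)) = -76 + (19 + 13)/13 = -76 + (1/13)*32 = -76 + 32/13 = -956/13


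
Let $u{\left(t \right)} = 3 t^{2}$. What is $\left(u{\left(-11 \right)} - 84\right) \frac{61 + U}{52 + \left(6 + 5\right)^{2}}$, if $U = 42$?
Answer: $\frac{28737}{173} \approx 166.11$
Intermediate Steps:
$\left(u{\left(-11 \right)} - 84\right) \frac{61 + U}{52 + \left(6 + 5\right)^{2}} = \left(3 \left(-11\right)^{2} - 84\right) \frac{61 + 42}{52 + \left(6 + 5\right)^{2}} = \left(3 \cdot 121 - 84\right) \frac{103}{52 + 11^{2}} = \left(363 - 84\right) \frac{103}{52 + 121} = 279 \cdot \frac{103}{173} = \frac{28737}{173}$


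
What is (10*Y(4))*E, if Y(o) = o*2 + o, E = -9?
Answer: -1080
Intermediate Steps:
Y(o) = 3*o (Y(o) = 2*o + o = 3*o)
(10*Y(4))*E = (10*(3*4))*(-9) = (10*12)*(-9) = 120*(-9) = -1080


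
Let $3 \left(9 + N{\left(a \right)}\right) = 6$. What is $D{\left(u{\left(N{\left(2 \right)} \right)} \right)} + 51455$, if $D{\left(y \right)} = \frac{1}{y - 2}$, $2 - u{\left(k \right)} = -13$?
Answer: $\frac{668916}{13} \approx 51455.0$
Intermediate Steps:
$N{\left(a \right)} = -7$ ($N{\left(a \right)} = -9 + \frac{1}{3} \cdot 6 = -9 + 2 = -7$)
$u{\left(k \right)} = 15$ ($u{\left(k \right)} = 2 - -13 = 2 + 13 = 15$)
$D{\left(y \right)} = \frac{1}{-2 + y}$ ($D{\left(y \right)} = \frac{1}{y + \left(0 - 2\right)} = \frac{1}{y - 2} = \frac{1}{-2 + y}$)
$D{\left(u{\left(N{\left(2 \right)} \right)} \right)} + 51455 = \frac{1}{-2 + 15} + 51455 = \frac{1}{13} + 51455 = \frac{668916}{13}$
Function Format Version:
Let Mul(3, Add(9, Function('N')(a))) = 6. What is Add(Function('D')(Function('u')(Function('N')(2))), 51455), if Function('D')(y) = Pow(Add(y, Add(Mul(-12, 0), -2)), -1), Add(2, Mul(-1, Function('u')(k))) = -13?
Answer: Rational(668916, 13) ≈ 51455.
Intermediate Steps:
Function('N')(a) = -7 (Function('N')(a) = Add(-9, Mul(Rational(1, 3), 6)) = Add(-9, 2) = -7)
Function('u')(k) = 15 (Function('u')(k) = Add(2, Mul(-1, -13)) = Add(2, 13) = 15)
Function('D')(y) = Pow(Add(-2, y), -1) (Function('D')(y) = Pow(Add(y, Add(0, -2)), -1) = Pow(Add(y, -2), -1) = Pow(Add(-2, y), -1))
Add(Function('D')(Function('u')(Function('N')(2))), 51455) = Add(Pow(Add(-2, 15), -1), 51455) = Add(Pow(13, -1), 51455) = Add(Rational(1, 13), 51455) = Rational(668916, 13)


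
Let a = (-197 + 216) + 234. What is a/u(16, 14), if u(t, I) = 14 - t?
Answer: -253/2 ≈ -126.50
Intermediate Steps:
a = 253 (a = 19 + 234 = 253)
a/u(16, 14) = 253/(14 - 1*16) = 253/(14 - 16) = 253/(-2) = 253*(-½) = -253/2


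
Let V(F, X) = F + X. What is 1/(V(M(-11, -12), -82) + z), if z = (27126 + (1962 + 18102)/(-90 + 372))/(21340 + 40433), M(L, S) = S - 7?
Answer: -2903331/291958165 ≈ -0.0099443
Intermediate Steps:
M(L, S) = -7 + S
z = 1278266/2903331 (z = (27126 + 20064/282)/61773 = (27126 + 20064*(1/282))*(1/61773) = (27126 + 3344/47)*(1/61773) = (1278266/47)*(1/61773) = 1278266/2903331 ≈ 0.44028)
1/(V(M(-11, -12), -82) + z) = 1/(((-7 - 12) - 82) + 1278266/2903331) = 1/((-19 - 82) + 1278266/2903331) = 1/(-101 + 1278266/2903331) = 1/(-291958165/2903331) = -2903331/291958165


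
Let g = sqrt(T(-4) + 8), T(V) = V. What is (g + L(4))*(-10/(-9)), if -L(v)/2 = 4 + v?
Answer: -140/9 ≈ -15.556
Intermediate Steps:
L(v) = -8 - 2*v (L(v) = -2*(4 + v) = -8 - 2*v)
g = 2 (g = sqrt(-4 + 8) = sqrt(4) = 2)
(g + L(4))*(-10/(-9)) = (2 + (-8 - 2*4))*(-10/(-9)) = (2 + (-8 - 8))*(-10*(-1/9)) = (2 - 16)*(10/9) = -14*10/9 = -140/9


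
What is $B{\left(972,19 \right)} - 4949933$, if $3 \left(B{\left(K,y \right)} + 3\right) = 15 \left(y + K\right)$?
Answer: $-4944981$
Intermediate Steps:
$B{\left(K,y \right)} = -3 + 5 K + 5 y$ ($B{\left(K,y \right)} = -3 + \frac{15 \left(y + K\right)}{3} = -3 + \frac{15 \left(K + y\right)}{3} = -3 + \frac{15 K + 15 y}{3} = -3 + \left(5 K + 5 y\right) = -3 + 5 K + 5 y$)
$B{\left(972,19 \right)} - 4949933 = \left(-3 + 5 \cdot 972 + 5 \cdot 19\right) - 4949933 = \left(-3 + 4860 + 95\right) - 4949933 = 4952 - 4949933 = -4944981$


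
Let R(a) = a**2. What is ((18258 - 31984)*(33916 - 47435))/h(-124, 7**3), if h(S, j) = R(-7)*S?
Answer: -92780897/3038 ≈ -30540.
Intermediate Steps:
h(S, j) = 49*S (h(S, j) = (-7)**2*S = 49*S)
((18258 - 31984)*(33916 - 47435))/h(-124, 7**3) = ((18258 - 31984)*(33916 - 47435))/((49*(-124))) = -13726*(-13519)/(-6076) = 185561794*(-1/6076) = -92780897/3038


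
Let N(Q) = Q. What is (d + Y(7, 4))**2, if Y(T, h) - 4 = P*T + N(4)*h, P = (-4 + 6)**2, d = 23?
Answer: 5041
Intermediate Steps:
P = 4 (P = 2**2 = 4)
Y(T, h) = 4 + 4*T + 4*h (Y(T, h) = 4 + (4*T + 4*h) = 4 + 4*T + 4*h)
(d + Y(7, 4))**2 = (23 + (4 + 4*7 + 4*4))**2 = (23 + (4 + 28 + 16))**2 = (23 + 48)**2 = 71**2 = 5041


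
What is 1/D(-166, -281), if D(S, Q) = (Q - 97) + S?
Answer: -1/544 ≈ -0.0018382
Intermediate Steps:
D(S, Q) = -97 + Q + S (D(S, Q) = (-97 + Q) + S = -97 + Q + S)
1/D(-166, -281) = 1/(-97 - 281 - 166) = 1/(-544) = -1/544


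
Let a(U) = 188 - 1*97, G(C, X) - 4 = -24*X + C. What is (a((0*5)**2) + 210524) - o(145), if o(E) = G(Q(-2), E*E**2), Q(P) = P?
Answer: 73377613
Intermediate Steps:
G(C, X) = 4 + C - 24*X (G(C, X) = 4 + (-24*X + C) = 4 + (C - 24*X) = 4 + C - 24*X)
a(U) = 91 (a(U) = 188 - 97 = 91)
o(E) = 2 - 24*E**3 (o(E) = 4 - 2 - 24*E*E**2 = 4 - 2 - 24*E**3 = 2 - 24*E**3)
(a((0*5)**2) + 210524) - o(145) = (91 + 210524) - (2 - 24*145**3) = 210615 - (2 - 24*3048625) = 210615 - (2 - 73167000) = 210615 - 1*(-73166998) = 210615 + 73166998 = 73377613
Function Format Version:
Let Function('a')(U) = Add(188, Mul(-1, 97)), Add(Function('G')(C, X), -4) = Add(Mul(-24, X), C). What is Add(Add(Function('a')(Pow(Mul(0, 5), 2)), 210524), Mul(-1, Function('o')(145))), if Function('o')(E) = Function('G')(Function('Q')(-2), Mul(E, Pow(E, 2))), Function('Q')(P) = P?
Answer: 73377613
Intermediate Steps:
Function('G')(C, X) = Add(4, C, Mul(-24, X)) (Function('G')(C, X) = Add(4, Add(Mul(-24, X), C)) = Add(4, Add(C, Mul(-24, X))) = Add(4, C, Mul(-24, X)))
Function('a')(U) = 91 (Function('a')(U) = Add(188, -97) = 91)
Function('o')(E) = Add(2, Mul(-24, Pow(E, 3))) (Function('o')(E) = Add(4, -2, Mul(-24, Mul(E, Pow(E, 2)))) = Add(4, -2, Mul(-24, Pow(E, 3))) = Add(2, Mul(-24, Pow(E, 3))))
Add(Add(Function('a')(Pow(Mul(0, 5), 2)), 210524), Mul(-1, Function('o')(145))) = Add(Add(91, 210524), Mul(-1, Add(2, Mul(-24, Pow(145, 3))))) = Add(210615, Mul(-1, Add(2, Mul(-24, 3048625)))) = Add(210615, Mul(-1, Add(2, -73167000))) = Add(210615, Mul(-1, -73166998)) = Add(210615, 73166998) = 73377613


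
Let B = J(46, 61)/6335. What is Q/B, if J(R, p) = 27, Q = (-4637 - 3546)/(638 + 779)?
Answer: -51839305/38259 ≈ -1355.0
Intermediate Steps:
Q = -8183/1417 ≈ -5.7749
B = 27/6335 ≈ 0.0042620
Q/B = -8183/(1417*27/6335) = -8183/1417*6335/27 = -51839305/38259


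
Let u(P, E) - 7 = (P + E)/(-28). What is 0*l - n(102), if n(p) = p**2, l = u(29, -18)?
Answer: -10404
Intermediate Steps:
u(P, E) = 7 - E/28 - P/28 (u(P, E) = 7 + (P + E)/(-28) = 7 + (E + P)*(-1/28) = 7 + (-E/28 - P/28) = 7 - E/28 - P/28)
l = 185/28 (l = 7 - 1/28*(-18) - 1/28*29 = 7 + 9/14 - 29/28 = 185/28 ≈ 6.6071)
0*l - n(102) = 0*(185/28) - 1*102**2 = 0 - 1*10404 = 0 - 10404 = -10404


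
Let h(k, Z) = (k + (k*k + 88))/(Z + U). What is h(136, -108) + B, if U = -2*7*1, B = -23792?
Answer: -1460672/61 ≈ -23945.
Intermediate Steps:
U = -14 (U = -14*1 = -14)
h(k, Z) = (88 + k + k**2)/(-14 + Z) (h(k, Z) = (k + (k*k + 88))/(Z - 14) = (k + (k**2 + 88))/(-14 + Z) = (k + (88 + k**2))/(-14 + Z) = (88 + k + k**2)/(-14 + Z))
h(136, -108) + B = (88 + 136 + 136**2)/(-14 - 108) - 23792 = (88 + 136 + 18496)/(-122) - 23792 = -1/122*18720 - 23792 = -9360/61 - 23792 = -1460672/61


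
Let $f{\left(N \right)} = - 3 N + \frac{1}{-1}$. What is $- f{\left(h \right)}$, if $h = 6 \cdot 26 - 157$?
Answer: $-2$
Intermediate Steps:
$h = -1$ ($h = 156 - 157 = -1$)
$f{\left(N \right)} = -1 - 3 N$ ($f{\left(N \right)} = - 3 N - 1 = -1 - 3 N$)
$- f{\left(h \right)} = - (-1 - -3) = - (-1 + 3) = \left(-1\right) 2 = -2$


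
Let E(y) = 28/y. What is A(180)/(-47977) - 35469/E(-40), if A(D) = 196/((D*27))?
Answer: 2953658426801/58292055 ≈ 50670.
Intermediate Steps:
A(D) = 196/(27*D) (A(D) = 196/((27*D)) = 196*(1/(27*D)) = 196/(27*D))
A(180)/(-47977) - 35469/E(-40) = ((196/27)/180)/(-47977) - 35469/(28/(-40)) = ((196/27)*(1/180))*(-1/47977) - 35469/(28*(-1/40)) = (49/1215)*(-1/47977) - 35469/(-7/10) = -49/58292055 - 35469*(-10/7) = -49/58292055 + 50670 = 2953658426801/58292055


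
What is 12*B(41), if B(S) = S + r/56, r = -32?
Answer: 3396/7 ≈ 485.14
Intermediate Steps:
B(S) = -4/7 + S (B(S) = S - 32/56 = S - 32*1/56 = S - 4/7 = -4/7 + S)
12*B(41) = 12*(-4/7 + 41) = 12*(283/7) = 3396/7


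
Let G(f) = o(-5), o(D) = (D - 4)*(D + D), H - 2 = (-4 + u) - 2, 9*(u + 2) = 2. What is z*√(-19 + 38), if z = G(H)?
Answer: 90*√19 ≈ 392.30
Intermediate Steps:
u = -16/9 (u = -2 + (⅑)*2 = -2 + 2/9 = -16/9 ≈ -1.7778)
H = -52/9 (H = 2 + ((-4 - 16/9) - 2) = 2 + (-52/9 - 2) = 2 - 70/9 = -52/9 ≈ -5.7778)
o(D) = 2*D*(-4 + D) (o(D) = (-4 + D)*(2*D) = 2*D*(-4 + D))
G(f) = 90 (G(f) = 2*(-5)*(-4 - 5) = 2*(-5)*(-9) = 90)
z = 90
z*√(-19 + 38) = 90*√(-19 + 38) = 90*√19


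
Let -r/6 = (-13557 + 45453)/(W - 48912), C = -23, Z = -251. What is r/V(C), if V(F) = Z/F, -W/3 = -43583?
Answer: -163024/760781 ≈ -0.21429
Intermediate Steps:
W = 130749 (W = -3*(-43583) = 130749)
V(F) = -251/F
r = -7088/3031 (r = -6*(-13557 + 45453)/(130749 - 48912) = -191376/81837 = -6*3544/9093 = -7088/3031 ≈ -2.3385)
r/V(C) = -7088/(3031*((-251/(-23)))) = -7088/(3031*((-251*(-1/23)))) = -7088/(3031*251/23) = -7088/3031*23/251 = -163024/760781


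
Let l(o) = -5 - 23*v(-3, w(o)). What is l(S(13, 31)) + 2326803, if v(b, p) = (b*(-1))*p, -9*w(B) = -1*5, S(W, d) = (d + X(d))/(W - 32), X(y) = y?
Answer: 6980279/3 ≈ 2.3268e+6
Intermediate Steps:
S(W, d) = 2*d/(-32 + W) (S(W, d) = (d + d)/(W - 32) = (2*d)/(-32 + W) = 2*d/(-32 + W))
w(B) = 5/9 (w(B) = -(-1)*5/9 = -⅑*(-5) = 5/9)
v(b, p) = -b*p (v(b, p) = (-b)*p = -b*p)
l(o) = -130/3 (l(o) = -5 - (-23)*(-3)*5/9 = -5 - 23*5/3 = -5 - 115/3 = -130/3)
l(S(13, 31)) + 2326803 = -130/3 + 2326803 = 6980279/3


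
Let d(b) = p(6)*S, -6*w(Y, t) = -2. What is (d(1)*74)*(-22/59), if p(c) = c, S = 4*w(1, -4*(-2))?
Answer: -13024/59 ≈ -220.75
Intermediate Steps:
w(Y, t) = ⅓ (w(Y, t) = -⅙*(-2) = ⅓)
S = 4/3 (S = 4*(⅓) = 4/3 ≈ 1.3333)
d(b) = 8 (d(b) = 6*(4/3) = 8)
(d(1)*74)*(-22/59) = (8*74)*(-22/59) = 592*(-22*1/59) = 592*(-22/59) = -13024/59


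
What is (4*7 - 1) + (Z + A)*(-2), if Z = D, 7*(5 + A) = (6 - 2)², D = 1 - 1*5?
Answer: 283/7 ≈ 40.429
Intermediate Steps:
D = -4 (D = 1 - 5 = -4)
A = -19/7 (A = -5 + (6 - 2)²/7 = -5 + (⅐)*4² = -5 + (⅐)*16 = -5 + 16/7 = -19/7 ≈ -2.7143)
Z = -4
(4*7 - 1) + (Z + A)*(-2) = (4*7 - 1) + (-4 - 19/7)*(-2) = (28 - 1) - 47/7*(-2) = 27 + 94/7 = 283/7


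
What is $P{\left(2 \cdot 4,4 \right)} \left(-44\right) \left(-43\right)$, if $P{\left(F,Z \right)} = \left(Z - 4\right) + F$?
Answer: $15136$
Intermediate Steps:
$P{\left(F,Z \right)} = -4 + F + Z$ ($P{\left(F,Z \right)} = \left(-4 + Z\right) + F = -4 + F + Z$)
$P{\left(2 \cdot 4,4 \right)} \left(-44\right) \left(-43\right) = \left(-4 + 2 \cdot 4 + 4\right) \left(-44\right) \left(-43\right) = \left(-4 + 8 + 4\right) \left(-44\right) \left(-43\right) = 8 \left(-44\right) \left(-43\right) = \left(-352\right) \left(-43\right) = 15136$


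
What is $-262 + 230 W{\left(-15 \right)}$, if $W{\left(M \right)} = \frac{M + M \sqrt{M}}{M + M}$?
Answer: $-147 + 115 i \sqrt{15} \approx -147.0 + 445.39 i$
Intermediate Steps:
$W{\left(M \right)} = \frac{M + M^{\frac{3}{2}}}{2 M}$
$-262 + 230 W{\left(-15 \right)} = -262 + 230 \left(\frac{1}{2} + \frac{\sqrt{-15}}{2}\right) = -262 + 230 \left(\frac{1}{2} + \frac{i \sqrt{15}}{2}\right) = -262 + \left(115 + 115 i \sqrt{15}\right) = -147 + 115 i \sqrt{15}$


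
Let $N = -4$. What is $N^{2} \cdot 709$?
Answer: $11344$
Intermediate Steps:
$N^{2} \cdot 709 = \left(-4\right)^{2} \cdot 709 = 16 \cdot 709 = 11344$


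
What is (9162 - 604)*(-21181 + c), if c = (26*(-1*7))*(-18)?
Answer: -153230990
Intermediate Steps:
c = 3276 (c = (26*(-7))*(-18) = -182*(-18) = 3276)
(9162 - 604)*(-21181 + c) = (9162 - 604)*(-21181 + 3276) = 8558*(-17905) = -153230990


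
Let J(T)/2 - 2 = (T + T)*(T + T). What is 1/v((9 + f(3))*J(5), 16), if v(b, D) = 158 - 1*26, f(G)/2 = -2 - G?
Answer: 1/132 ≈ 0.0075758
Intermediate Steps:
J(T) = 4 + 8*T² (J(T) = 4 + 2*((T + T)*(T + T)) = 4 + 2*((2*T)*(2*T)) = 4 + 2*(4*T²) = 4 + 8*T²)
f(G) = -4 - 2*G (f(G) = 2*(-2 - G) = -4 - 2*G)
v(b, D) = 132 (v(b, D) = 158 - 26 = 132)
1/v((9 + f(3))*J(5), 16) = 1/132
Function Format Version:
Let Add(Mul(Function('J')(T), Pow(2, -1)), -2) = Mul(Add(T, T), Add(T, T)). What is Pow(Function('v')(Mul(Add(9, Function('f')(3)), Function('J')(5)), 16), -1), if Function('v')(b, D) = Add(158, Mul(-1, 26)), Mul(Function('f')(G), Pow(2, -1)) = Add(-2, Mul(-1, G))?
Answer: Rational(1, 132) ≈ 0.0075758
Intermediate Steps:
Function('J')(T) = Add(4, Mul(8, Pow(T, 2))) (Function('J')(T) = Add(4, Mul(2, Mul(Add(T, T), Add(T, T)))) = Add(4, Mul(2, Mul(Mul(2, T), Mul(2, T)))) = Add(4, Mul(2, Mul(4, Pow(T, 2)))) = Add(4, Mul(8, Pow(T, 2))))
Function('f')(G) = Add(-4, Mul(-2, G)) (Function('f')(G) = Mul(2, Add(-2, Mul(-1, G))) = Add(-4, Mul(-2, G)))
Function('v')(b, D) = 132 (Function('v')(b, D) = Add(158, -26) = 132)
Pow(Function('v')(Mul(Add(9, Function('f')(3)), Function('J')(5)), 16), -1) = Pow(132, -1) = Rational(1, 132)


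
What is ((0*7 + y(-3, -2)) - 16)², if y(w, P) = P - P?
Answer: 256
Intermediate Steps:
y(w, P) = 0
((0*7 + y(-3, -2)) - 16)² = ((0*7 + 0) - 16)² = ((0 + 0) - 16)² = (0 - 16)² = (-16)² = 256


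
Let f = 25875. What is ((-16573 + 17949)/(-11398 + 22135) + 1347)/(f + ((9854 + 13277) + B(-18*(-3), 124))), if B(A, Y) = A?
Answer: 2892823/105351444 ≈ 0.027459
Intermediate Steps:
((-16573 + 17949)/(-11398 + 22135) + 1347)/(f + ((9854 + 13277) + B(-18*(-3), 124))) = ((-16573 + 17949)/(-11398 + 22135) + 1347)/(25875 + ((9854 + 13277) - 18*(-3))) = (1376/10737 + 1347)/(25875 + (23131 + 54)) = (1376*(1/10737) + 1347)/(25875 + 23185) = (1376/10737 + 1347)/49060 = (14464115/10737)*(1/49060) = 2892823/105351444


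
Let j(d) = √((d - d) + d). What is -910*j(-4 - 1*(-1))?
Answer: -910*I*√3 ≈ -1576.2*I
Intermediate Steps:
j(d) = √d (j(d) = √(0 + d) = √d)
-910*j(-4 - 1*(-1)) = -910*√(-4 - 1*(-1)) = -910*√(-4 + 1) = -910*I*√3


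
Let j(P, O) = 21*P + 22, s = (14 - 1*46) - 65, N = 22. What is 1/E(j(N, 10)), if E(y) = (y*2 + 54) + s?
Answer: 1/925 ≈ 0.0010811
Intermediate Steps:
s = -97 (s = (14 - 46) - 65 = -32 - 65 = -97)
j(P, O) = 22 + 21*P
E(y) = -43 + 2*y (E(y) = (y*2 + 54) - 97 = (2*y + 54) - 97 = (54 + 2*y) - 97 = -43 + 2*y)
1/E(j(N, 10)) = 1/(-43 + 2*(22 + 21*22)) = 1/(-43 + 2*(22 + 462)) = 1/(-43 + 2*484) = 1/(-43 + 968) = 1/925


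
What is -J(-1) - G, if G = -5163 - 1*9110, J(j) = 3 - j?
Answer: 14269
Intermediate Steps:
G = -14273 (G = -5163 - 9110 = -14273)
-J(-1) - G = -(3 - 1*(-1)) - 1*(-14273) = -(3 + 1) + 14273 = -1*4 + 14273 = -4 + 14273 = 14269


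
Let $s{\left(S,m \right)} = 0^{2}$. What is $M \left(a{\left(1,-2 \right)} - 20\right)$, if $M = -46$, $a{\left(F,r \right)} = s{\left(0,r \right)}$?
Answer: $920$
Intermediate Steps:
$s{\left(S,m \right)} = 0$
$a{\left(F,r \right)} = 0$
$M \left(a{\left(1,-2 \right)} - 20\right) = - 46 \left(0 - 20\right) = \left(-46\right) \left(-20\right) = 920$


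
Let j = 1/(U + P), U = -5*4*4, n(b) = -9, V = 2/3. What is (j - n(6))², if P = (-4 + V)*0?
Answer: 516961/6400 ≈ 80.775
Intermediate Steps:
V = ⅔ (V = 2*(⅓) = ⅔ ≈ 0.66667)
U = -80 (U = -20*4 = -80)
P = 0 (P = (-4 + ⅔)*0 = -10/3*0 = 0)
j = -1/80 (j = 1/(-80 + 0) = 1/(-80) = -1/80 ≈ -0.012500)
(j - n(6))² = (-1/80 - 1*(-9))² = (-1/80 + 9)² = (719/80)² = 516961/6400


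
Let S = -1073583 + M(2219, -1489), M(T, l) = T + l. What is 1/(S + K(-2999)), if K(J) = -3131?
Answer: -1/1075984 ≈ -9.2938e-7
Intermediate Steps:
S = -1072853 (S = -1073583 + (2219 - 1489) = -1073583 + 730 = -1072853)
1/(S + K(-2999)) = 1/(-1072853 - 3131) = 1/(-1075984) = -1/1075984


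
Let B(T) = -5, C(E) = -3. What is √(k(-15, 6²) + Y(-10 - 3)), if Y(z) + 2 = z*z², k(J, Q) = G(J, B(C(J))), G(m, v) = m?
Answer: 3*I*√246 ≈ 47.053*I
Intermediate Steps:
k(J, Q) = J
Y(z) = -2 + z³ (Y(z) = -2 + z*z² = -2 + z³)
√(k(-15, 6²) + Y(-10 - 3)) = √(-15 + (-2 + (-10 - 3)³)) = √(-15 + (-2 + (-13)³)) = √(-15 + (-2 - 2197)) = √(-15 - 2199) = √(-2214) = 3*I*√246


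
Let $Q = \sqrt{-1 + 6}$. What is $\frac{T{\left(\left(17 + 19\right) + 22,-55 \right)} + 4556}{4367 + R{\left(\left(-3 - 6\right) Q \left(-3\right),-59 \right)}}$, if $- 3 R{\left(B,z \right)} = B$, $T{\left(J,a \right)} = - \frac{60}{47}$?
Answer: $\frac{233713106}{224075837} + \frac{481662 \sqrt{5}}{224075837} \approx 1.0478$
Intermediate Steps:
$T{\left(J,a \right)} = - \frac{60}{47}$ ($T{\left(J,a \right)} = \left(-60\right) \frac{1}{47} = - \frac{60}{47}$)
$Q = \sqrt{5} \approx 2.2361$
$R{\left(B,z \right)} = - \frac{B}{3}$
$\frac{T{\left(\left(17 + 19\right) + 22,-55 \right)} + 4556}{4367 + R{\left(\left(-3 - 6\right) Q \left(-3\right),-59 \right)}} = \frac{- \frac{60}{47} + 4556}{4367 - \frac{\left(-3 - 6\right) \sqrt{5} \left(-3\right)}{3}} = \frac{214072}{47 \left(4367 - \frac{\left(-3 - 6\right) \sqrt{5} \left(-3\right)}{3}\right)} = \frac{214072}{47 \left(4367 - \frac{- 9 \sqrt{5} \left(-3\right)}{3}\right)} = \frac{214072}{47 \left(4367 - \frac{27 \sqrt{5}}{3}\right)} = \frac{214072}{47 \left(4367 - 9 \sqrt{5}\right)}$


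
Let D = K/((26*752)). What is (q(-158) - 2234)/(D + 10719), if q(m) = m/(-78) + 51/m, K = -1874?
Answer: -5172036040/24834757659 ≈ -0.20826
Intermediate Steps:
D = -937/9776 (D = -1874/(26*752) = -1874/19552 = -1874*1/19552 = -937/9776 ≈ -0.095847)
q(m) = 51/m - m/78 (q(m) = m*(-1/78) + 51/m = -m/78 + 51/m = 51/m - m/78)
(q(-158) - 2234)/(D + 10719) = ((51/(-158) - 1/78*(-158)) - 2234)/(-937/9776 + 10719) = ((51*(-1/158) + 79/39) - 2234)/(104788007/9776) = ((-51/158 + 79/39) - 2234)*(9776/104788007) = (10493/6162 - 2234)*(9776/104788007) = -13755415/6162*9776/104788007 = -5172036040/24834757659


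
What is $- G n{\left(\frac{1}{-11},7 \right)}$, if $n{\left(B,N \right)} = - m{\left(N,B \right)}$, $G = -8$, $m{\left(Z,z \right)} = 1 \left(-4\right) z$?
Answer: $- \frac{32}{11} \approx -2.9091$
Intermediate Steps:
$m{\left(Z,z \right)} = - 4 z$
$n{\left(B,N \right)} = 4 B$ ($n{\left(B,N \right)} = - \left(-4\right) B = 4 B$)
$- G n{\left(\frac{1}{-11},7 \right)} = - \left(-8\right) \frac{4}{-11} = - \left(-8\right) 4 \left(- \frac{1}{11}\right) = - \frac{\left(-8\right) \left(-4\right)}{11} = \left(-1\right) \frac{32}{11} = - \frac{32}{11}$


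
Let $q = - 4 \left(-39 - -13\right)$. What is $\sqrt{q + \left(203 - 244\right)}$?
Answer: $3 \sqrt{7} \approx 7.9373$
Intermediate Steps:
$q = 104$ ($q = - 4 \left(-39 + 13\right) = \left(-4\right) \left(-26\right) = 104$)
$\sqrt{q + \left(203 - 244\right)} = \sqrt{104 + \left(203 - 244\right)} = \sqrt{104 - 41} = \sqrt{63} = 3 \sqrt{7}$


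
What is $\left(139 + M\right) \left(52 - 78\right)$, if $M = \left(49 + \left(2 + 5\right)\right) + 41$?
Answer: $-6136$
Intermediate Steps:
$M = 97$ ($M = \left(49 + 7\right) + 41 = 56 + 41 = 97$)
$\left(139 + M\right) \left(52 - 78\right) = \left(139 + 97\right) \left(52 - 78\right) = 236 \left(-26\right) = -6136$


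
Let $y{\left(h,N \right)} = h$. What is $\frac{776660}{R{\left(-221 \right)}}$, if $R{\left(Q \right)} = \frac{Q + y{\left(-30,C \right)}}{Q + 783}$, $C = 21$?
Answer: $- \frac{436482920}{251} \approx -1.739 \cdot 10^{6}$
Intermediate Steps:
$R{\left(Q \right)} = \frac{-30 + Q}{783 + Q}$ ($R{\left(Q \right)} = \frac{Q - 30}{Q + 783} = \frac{-30 + Q}{783 + Q}$)
$\frac{776660}{R{\left(-221 \right)}} = \frac{776660}{\frac{1}{783 - 221} \left(-30 - 221\right)} = \frac{776660}{\frac{1}{562} \left(-251\right)} = \frac{776660}{- \frac{251}{562}} = 776660 \left(- \frac{562}{251}\right) = - \frac{436482920}{251}$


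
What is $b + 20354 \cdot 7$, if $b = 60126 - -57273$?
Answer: $259877$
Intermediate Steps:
$b = 117399$ ($b = 60126 + 57273 = 117399$)
$b + 20354 \cdot 7 = 117399 + 20354 \cdot 7 = 117399 + 142478 = 259877$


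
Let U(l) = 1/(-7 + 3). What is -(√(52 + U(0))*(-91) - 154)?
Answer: 154 + 273*√23/2 ≈ 808.63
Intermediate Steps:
U(l) = -¼ (U(l) = 1/(-4) = -¼)
-(√(52 + U(0))*(-91) - 154) = -(√(52 - ¼)*(-91) - 154) = -(√(207/4)*(-91) - 154) = -((3*√23/2)*(-91) - 154) = -(-273*√23/2 - 154) = -(-154 - 273*√23/2) = 154 + 273*√23/2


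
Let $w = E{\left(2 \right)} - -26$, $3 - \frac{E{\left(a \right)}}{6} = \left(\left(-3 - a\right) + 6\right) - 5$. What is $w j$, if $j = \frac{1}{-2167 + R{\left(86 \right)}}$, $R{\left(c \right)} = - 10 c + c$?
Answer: $- \frac{4}{173} \approx -0.023121$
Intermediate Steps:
$E{\left(a \right)} = 30 + 6 a$ ($E{\left(a \right)} = 18 - 6 \left(\left(\left(-3 - a\right) + 6\right) - 5\right) = 18 - 6 \left(\left(3 - a\right) - 5\right) = 18 - 6 \left(-2 - a\right) = 18 + \left(12 + 6 a\right) = 30 + 6 a$)
$R{\left(c \right)} = - 9 c$
$w = 68$ ($w = \left(30 + 6 \cdot 2\right) - -26 = \left(30 + 12\right) + 26 = 42 + 26 = 68$)
$j = - \frac{1}{2941}$ ($j = \frac{1}{-2167 - 774} = \frac{1}{-2941} = - \frac{1}{2941} \approx -0.00034002$)
$w j = 68 \left(- \frac{1}{2941}\right) = - \frac{4}{173}$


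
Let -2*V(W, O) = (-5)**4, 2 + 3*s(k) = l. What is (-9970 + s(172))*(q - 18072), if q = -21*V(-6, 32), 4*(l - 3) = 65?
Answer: 917468283/8 ≈ 1.1468e+8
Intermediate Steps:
l = 77/4 (l = 3 + (1/4)*65 = 3 + 65/4 = 77/4 ≈ 19.250)
s(k) = 23/4 (s(k) = -2/3 + (1/3)*(77/4) = -2/3 + 77/12 = 23/4)
V(W, O) = -625/2 (V(W, O) = -1/2*(-5)**4 = -1/2*625 = -625/2)
q = 13125/2 (q = -21*(-625/2) = 13125/2 ≈ 6562.5)
(-9970 + s(172))*(q - 18072) = (-9970 + 23/4)*(13125/2 - 18072) = -39857/4*(-23019/2) = 917468283/8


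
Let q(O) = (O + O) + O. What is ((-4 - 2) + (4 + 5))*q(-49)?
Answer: -441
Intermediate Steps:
q(O) = 3*O (q(O) = 2*O + O = 3*O)
((-4 - 2) + (4 + 5))*q(-49) = ((-4 - 2) + (4 + 5))*(3*(-49)) = (-6 + 9)*(-147) = 3*(-147) = -441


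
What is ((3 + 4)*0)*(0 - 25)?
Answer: 0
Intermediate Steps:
((3 + 4)*0)*(0 - 25) = (7*0)*(-25) = 0*(-25) = 0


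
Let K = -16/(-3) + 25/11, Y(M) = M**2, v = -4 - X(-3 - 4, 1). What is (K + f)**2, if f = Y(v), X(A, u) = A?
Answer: 300304/1089 ≈ 275.76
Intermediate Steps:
v = 3 (v = -4 - (-3 - 4) = -4 - 1*(-7) = -4 + 7 = 3)
K = 251/33 (K = -16*(-1/3) + 25*(1/11) = 16/3 + 25/11 = 251/33 ≈ 7.6061)
f = 9 (f = 3**2 = 9)
(K + f)**2 = (251/33 + 9)**2 = (548/33)**2 = 300304/1089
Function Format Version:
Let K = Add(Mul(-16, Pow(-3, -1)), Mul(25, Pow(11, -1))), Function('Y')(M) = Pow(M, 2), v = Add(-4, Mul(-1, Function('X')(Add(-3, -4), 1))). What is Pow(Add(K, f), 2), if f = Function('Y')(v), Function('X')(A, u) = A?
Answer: Rational(300304, 1089) ≈ 275.76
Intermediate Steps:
v = 3 (v = Add(-4, Mul(-1, Add(-3, -4))) = Add(-4, Mul(-1, -7)) = Add(-4, 7) = 3)
K = Rational(251, 33) (K = Add(Mul(-16, Rational(-1, 3)), Mul(25, Rational(1, 11))) = Add(Rational(16, 3), Rational(25, 11)) = Rational(251, 33) ≈ 7.6061)
f = 9 (f = Pow(3, 2) = 9)
Pow(Add(K, f), 2) = Pow(Add(Rational(251, 33), 9), 2) = Pow(Rational(548, 33), 2) = Rational(300304, 1089)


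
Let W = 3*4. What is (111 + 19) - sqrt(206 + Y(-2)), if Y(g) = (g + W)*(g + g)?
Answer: 130 - sqrt(166) ≈ 117.12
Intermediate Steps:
W = 12
Y(g) = 2*g*(12 + g) (Y(g) = (g + 12)*(g + g) = (12 + g)*(2*g) = 2*g*(12 + g))
(111 + 19) - sqrt(206 + Y(-2)) = (111 + 19) - sqrt(206 + 2*(-2)*(12 - 2)) = 130 - sqrt(206 + 2*(-2)*10) = 130 - sqrt(206 - 40) = 130 - sqrt(166)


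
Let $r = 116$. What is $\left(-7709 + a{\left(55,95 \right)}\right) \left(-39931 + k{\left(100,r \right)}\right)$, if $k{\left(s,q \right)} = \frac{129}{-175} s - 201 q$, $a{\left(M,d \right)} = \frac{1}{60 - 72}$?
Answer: $\frac{41004151705}{84} \approx 4.8814 \cdot 10^{8}$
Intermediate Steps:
$a{\left(M,d \right)} = - \frac{1}{12}$ ($a{\left(M,d \right)} = \frac{1}{-12} = - \frac{1}{12}$)
$k{\left(s,q \right)} = - 201 q - \frac{129 s}{175}$ ($k{\left(s,q \right)} = 129 \left(- \frac{1}{175}\right) s - 201 q = - \frac{129 s}{175} - 201 q = - 201 q - \frac{129 s}{175}$)
$\left(-7709 + a{\left(55,95 \right)}\right) \left(-39931 + k{\left(100,r \right)}\right) = \left(-7709 - \frac{1}{12}\right) \left(-39931 - \frac{163728}{7}\right) = - \frac{92509 \left(-39931 - \frac{163728}{7}\right)}{12} = \left(- \frac{92509}{12}\right) \left(- \frac{443245}{7}\right) = \frac{41004151705}{84}$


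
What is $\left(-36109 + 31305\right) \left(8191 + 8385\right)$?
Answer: $-79631104$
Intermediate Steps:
$\left(-36109 + 31305\right) \left(8191 + 8385\right) = \left(-4804\right) 16576 = -79631104$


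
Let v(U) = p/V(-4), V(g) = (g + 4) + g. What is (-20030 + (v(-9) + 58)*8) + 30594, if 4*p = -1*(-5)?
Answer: 22051/2 ≈ 11026.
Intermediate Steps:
p = 5/4 (p = (-1*(-5))/4 = (1/4)*5 = 5/4 ≈ 1.2500)
V(g) = 4 + 2*g (V(g) = (4 + g) + g = 4 + 2*g)
v(U) = -5/16 (v(U) = 5/(4*(4 + 2*(-4))) = 5/(4*(4 - 8)) = (5/4)/(-4) = (5/4)*(-1/4) = -5/16)
(-20030 + (v(-9) + 58)*8) + 30594 = (-20030 + (-5/16 + 58)*8) + 30594 = (-20030 + (923/16)*8) + 30594 = (-20030 + 923/2) + 30594 = -39137/2 + 30594 = 22051/2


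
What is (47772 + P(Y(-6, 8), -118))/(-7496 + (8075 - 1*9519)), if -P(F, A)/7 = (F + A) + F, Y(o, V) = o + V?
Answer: -1619/298 ≈ -5.4329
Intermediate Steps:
Y(o, V) = V + o
P(F, A) = -14*F - 7*A (P(F, A) = -7*((F + A) + F) = -7*((A + F) + F) = -7*(A + 2*F) = -14*F - 7*A)
(47772 + P(Y(-6, 8), -118))/(-7496 + (8075 - 1*9519)) = (47772 + (-14*(8 - 6) - 7*(-118)))/(-7496 + (8075 - 1*9519)) = (47772 + (-14*2 + 826))/(-7496 + (8075 - 9519)) = (47772 + (-28 + 826))/(-7496 - 1444) = (47772 + 798)/(-8940) = 48570*(-1/8940) = -1619/298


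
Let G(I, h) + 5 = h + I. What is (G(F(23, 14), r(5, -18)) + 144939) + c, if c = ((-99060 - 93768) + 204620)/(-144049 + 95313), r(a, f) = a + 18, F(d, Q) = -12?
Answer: 441501733/3046 ≈ 1.4494e+5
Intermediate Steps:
r(a, f) = 18 + a
c = -737/3046 (c = (-192828 + 204620)/(-48736) = 11792*(-1/48736) = -737/3046 ≈ -0.24196)
G(I, h) = -5 + I + h (G(I, h) = -5 + (h + I) = -5 + (I + h) = -5 + I + h)
(G(F(23, 14), r(5, -18)) + 144939) + c = ((-5 - 12 + (18 + 5)) + 144939) - 737/3046 = ((-5 - 12 + 23) + 144939) - 737/3046 = (6 + 144939) - 737/3046 = 144945 - 737/3046 = 441501733/3046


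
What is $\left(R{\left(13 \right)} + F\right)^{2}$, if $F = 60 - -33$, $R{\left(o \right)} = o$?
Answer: $11236$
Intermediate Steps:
$F = 93$ ($F = 60 + 33 = 93$)
$\left(R{\left(13 \right)} + F\right)^{2} = \left(13 + 93\right)^{2} = 106^{2} = 11236$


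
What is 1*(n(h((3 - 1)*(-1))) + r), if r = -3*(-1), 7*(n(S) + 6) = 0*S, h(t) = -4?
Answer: -3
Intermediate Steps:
n(S) = -6 (n(S) = -6 + (0*S)/7 = -6 + (1/7)*0 = -6 + 0 = -6)
r = 3
1*(n(h((3 - 1)*(-1))) + r) = 1*(-6 + 3) = 1*(-3) = -3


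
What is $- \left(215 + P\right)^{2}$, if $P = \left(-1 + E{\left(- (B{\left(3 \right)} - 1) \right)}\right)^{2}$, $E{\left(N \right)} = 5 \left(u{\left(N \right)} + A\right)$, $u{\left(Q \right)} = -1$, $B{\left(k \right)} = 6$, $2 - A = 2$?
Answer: $-63001$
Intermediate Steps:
$A = 0$ ($A = 2 - 2 = 0$)
$E{\left(N \right)} = -5$ ($E{\left(N \right)} = 5 \left(-1 + 0\right) = 5 \left(-1\right) = -5$)
$P = 36$ ($P = \left(-1 - 5\right)^{2} = \left(-6\right)^{2} = 36$)
$- \left(215 + P\right)^{2} = - \left(215 + 36\right)^{2} = - 251^{2} = \left(-1\right) 63001 = -63001$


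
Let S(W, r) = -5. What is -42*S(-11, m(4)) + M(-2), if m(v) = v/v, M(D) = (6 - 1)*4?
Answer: 230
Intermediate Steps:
M(D) = 20 (M(D) = 5*4 = 20)
m(v) = 1
-42*S(-11, m(4)) + M(-2) = -42*(-5) + 20 = 210 + 20 = 230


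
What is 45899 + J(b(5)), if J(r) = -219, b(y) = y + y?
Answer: 45680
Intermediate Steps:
b(y) = 2*y
45899 + J(b(5)) = 45899 - 219 = 45680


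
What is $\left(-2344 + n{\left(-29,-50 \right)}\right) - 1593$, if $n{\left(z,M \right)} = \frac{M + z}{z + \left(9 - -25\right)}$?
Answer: $- \frac{19764}{5} \approx -3952.8$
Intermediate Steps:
$n{\left(z,M \right)} = \frac{M + z}{34 + z}$ ($n{\left(z,M \right)} = \frac{M + z}{z + \left(9 + 25\right)} = \frac{M + z}{z + 34} = \frac{M + z}{34 + z}$)
$\left(-2344 + n{\left(-29,-50 \right)}\right) - 1593 = \left(-2344 + \frac{-50 - 29}{34 - 29}\right) - 1593 = \left(-2344 + \frac{1}{5} \left(-79\right)\right) - 1593 = \left(-2344 - \frac{79}{5}\right) - 1593 = - \frac{11799}{5} - 1593 = - \frac{19764}{5}$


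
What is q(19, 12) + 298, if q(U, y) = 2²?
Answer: 302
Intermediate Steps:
q(U, y) = 4
q(19, 12) + 298 = 4 + 298 = 302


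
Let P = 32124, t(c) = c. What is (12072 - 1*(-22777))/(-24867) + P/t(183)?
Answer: 264150047/1516887 ≈ 174.14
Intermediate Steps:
(12072 - 1*(-22777))/(-24867) + P/t(183) = (12072 - 1*(-22777))/(-24867) + 32124/183 = (12072 + 22777)*(-1/24867) + 32124*(1/183) = 34849*(-1/24867) + 10708/61 = -34849/24867 + 10708/61 = 264150047/1516887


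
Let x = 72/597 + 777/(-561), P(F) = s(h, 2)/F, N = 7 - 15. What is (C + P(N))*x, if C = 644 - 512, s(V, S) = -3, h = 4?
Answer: -49829127/297704 ≈ -167.38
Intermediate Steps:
N = -8
P(F) = -3/F
x = -47053/37213 (x = 72*(1/597) + 777*(-1/561) = 24/199 - 259/187 = -47053/37213 ≈ -1.2644)
C = 132
(C + P(N))*x = (132 - 3/(-8))*(-47053/37213) = (132 - 3*(-1/8))*(-47053/37213) = (132 + 3/8)*(-47053/37213) = (1059/8)*(-47053/37213) = -49829127/297704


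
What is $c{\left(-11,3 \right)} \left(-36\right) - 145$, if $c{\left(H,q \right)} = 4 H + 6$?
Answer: $1223$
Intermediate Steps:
$c{\left(H,q \right)} = 6 + 4 H$
$c{\left(-11,3 \right)} \left(-36\right) - 145 = \left(6 + 4 \left(-11\right)\right) \left(-36\right) - 145 = \left(6 - 44\right) \left(-36\right) - 145 = \left(-38\right) \left(-36\right) - 145 = 1368 - 145 = 1223$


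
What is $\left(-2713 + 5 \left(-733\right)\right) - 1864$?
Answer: $-8242$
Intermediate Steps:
$\left(-2713 + 5 \left(-733\right)\right) - 1864 = \left(-2713 - 3665\right) - 1864 = -6378 - 1864 = -8242$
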